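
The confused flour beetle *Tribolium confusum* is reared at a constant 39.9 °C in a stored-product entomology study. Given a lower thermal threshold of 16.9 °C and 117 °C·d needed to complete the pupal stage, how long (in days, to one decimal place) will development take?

5.1 days

Daily accumulation = 39.9 − 16.9 = 23.0 DD/day.
Duration = 117 / 23.0 = 5.087 ≈ 5.1 days.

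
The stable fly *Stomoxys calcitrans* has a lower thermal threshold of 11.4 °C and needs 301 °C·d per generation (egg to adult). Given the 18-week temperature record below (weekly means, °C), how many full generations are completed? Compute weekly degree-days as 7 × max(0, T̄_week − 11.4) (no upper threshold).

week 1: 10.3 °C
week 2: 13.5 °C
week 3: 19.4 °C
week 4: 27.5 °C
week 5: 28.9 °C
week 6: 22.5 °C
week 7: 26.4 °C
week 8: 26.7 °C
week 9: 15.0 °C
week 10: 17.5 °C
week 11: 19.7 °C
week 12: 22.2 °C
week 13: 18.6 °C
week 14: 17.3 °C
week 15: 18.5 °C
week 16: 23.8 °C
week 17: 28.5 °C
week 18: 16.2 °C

Weekly DD (7 × max(0, T̄ − 11.4)): 0.0, 14.7, 56.0, 112.7, 122.5, 77.7, 105.0, 107.1, 25.2, 42.7, 58.1, 75.6, 50.4, 41.3, 49.7, 86.8, 119.7, 33.6.
Season total = 1178.8 DD.
Complete generations = ⌊1178.8 / 301⌋ = 3.

3 generations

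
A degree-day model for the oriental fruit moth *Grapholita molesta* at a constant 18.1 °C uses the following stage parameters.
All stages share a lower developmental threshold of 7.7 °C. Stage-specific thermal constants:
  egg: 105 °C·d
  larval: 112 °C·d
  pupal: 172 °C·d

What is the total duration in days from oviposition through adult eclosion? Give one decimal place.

37.4 days

Daily accumulation at 18.1 °C = 18.1 − 7.7 = 10.4 DD/day.
Total K = 105 + 112 + 172 = 389 DD.
Total duration = 389 / 10.4 = 37.404 ≈ 37.4 days.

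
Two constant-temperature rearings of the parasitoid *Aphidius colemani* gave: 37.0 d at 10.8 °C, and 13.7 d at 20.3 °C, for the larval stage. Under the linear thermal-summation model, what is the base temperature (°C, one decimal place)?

5.2 °C

Linear rate model ⇒ the product D·(T − T_b) is constant across temperatures.
37.0·(10.8 − T_b) = 13.7·(20.3 − T_b)
T_b = (37.0·10.8 − 13.7·20.3) / (37.0 − 13.7) = 121.49 / 23.3 = 5.214 °C ≈ 5.2 °C.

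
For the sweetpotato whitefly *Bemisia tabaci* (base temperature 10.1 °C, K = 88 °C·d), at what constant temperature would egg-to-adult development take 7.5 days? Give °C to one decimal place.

21.8 °C

Required daily accumulation = 88 / 7.5 = 11.733 DD/day.
T = T_base + 11.733 = 10.1 + 11.733 = 21.833 ≈ 21.8 °C.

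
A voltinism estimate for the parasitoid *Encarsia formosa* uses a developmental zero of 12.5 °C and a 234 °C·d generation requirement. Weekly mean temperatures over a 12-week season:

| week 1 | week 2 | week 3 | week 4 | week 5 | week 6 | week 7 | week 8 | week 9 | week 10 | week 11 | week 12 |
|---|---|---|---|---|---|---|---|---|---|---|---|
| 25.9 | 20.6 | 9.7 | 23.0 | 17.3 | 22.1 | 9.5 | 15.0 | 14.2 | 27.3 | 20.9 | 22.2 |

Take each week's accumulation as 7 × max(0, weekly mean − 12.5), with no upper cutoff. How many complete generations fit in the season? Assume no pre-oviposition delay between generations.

Weekly DD (7 × max(0, T̄ − 12.5)): 93.8, 56.7, 0.0, 73.5, 33.6, 67.2, 0.0, 17.5, 11.9, 103.6, 58.8, 67.9.
Season total = 584.5 DD.
Complete generations = ⌊584.5 / 234⌋ = 2.

2 generations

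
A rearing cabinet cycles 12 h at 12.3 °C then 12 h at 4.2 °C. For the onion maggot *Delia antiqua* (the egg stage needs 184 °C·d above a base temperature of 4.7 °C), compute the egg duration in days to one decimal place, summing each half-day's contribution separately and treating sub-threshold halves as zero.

Day half: max(0, 12.3 − 4.7) × 0.5 = 7.6 × 0.5 = 3.80 DD.
Night half: max(0, 4.2 − 4.7) × 0.5 = 0.0 × 0.5 = 0.00 DD.
Per 24 h: 3.80 DD/day.
Duration = 184 / 3.80 = 48.421 ≈ 48.4 days.

48.4 days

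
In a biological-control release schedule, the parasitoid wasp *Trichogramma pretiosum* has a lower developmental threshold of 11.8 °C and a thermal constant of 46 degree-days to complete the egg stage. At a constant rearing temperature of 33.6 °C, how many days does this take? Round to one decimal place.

2.1 days

Daily accumulation = 33.6 − 11.8 = 21.8 DD/day.
Duration = 46 / 21.8 = 2.110 ≈ 2.1 days.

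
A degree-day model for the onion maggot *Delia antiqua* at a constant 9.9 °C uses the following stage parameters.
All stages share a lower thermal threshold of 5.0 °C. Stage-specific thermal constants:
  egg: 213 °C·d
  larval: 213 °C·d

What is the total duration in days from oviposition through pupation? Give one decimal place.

Daily accumulation at 9.9 °C = 9.9 − 5.0 = 4.9 DD/day.
Total K = 213 + 213 = 426 DD.
Total duration = 426 / 4.9 = 86.939 ≈ 86.9 days.

86.9 days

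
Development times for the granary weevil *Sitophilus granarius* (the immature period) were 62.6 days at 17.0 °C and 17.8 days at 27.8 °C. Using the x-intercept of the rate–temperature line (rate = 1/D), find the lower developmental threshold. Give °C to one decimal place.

Equal thermal constants: D₁(T₁ − T_b) = D₂(T₂ − T_b).
62.6·(17.0 − T_b) = 17.8·(27.8 − T_b)
T_b = (62.6·17.0 − 17.8·27.8) / (62.6 − 17.8) = 569.36 / 44.8 = 12.709 °C ≈ 12.7 °C.

12.7 °C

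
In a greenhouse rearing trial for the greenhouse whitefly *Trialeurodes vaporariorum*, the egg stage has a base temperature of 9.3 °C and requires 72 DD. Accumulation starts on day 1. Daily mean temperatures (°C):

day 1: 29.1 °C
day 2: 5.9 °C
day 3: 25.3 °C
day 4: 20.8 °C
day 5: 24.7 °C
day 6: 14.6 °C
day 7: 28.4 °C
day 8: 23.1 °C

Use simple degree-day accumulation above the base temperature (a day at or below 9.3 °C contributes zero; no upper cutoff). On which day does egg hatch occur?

Daily DD above 9.3 °C: 19.8, 0.0, 16.0, 11.5, 15.4, 5.3, 19.1, 13.8.
Cumulative: 19.8, 19.8, 35.8, 47.3, 62.7, 68.0, 87.1, 100.9.
The total first reaches 72 DD on day 7.

day 7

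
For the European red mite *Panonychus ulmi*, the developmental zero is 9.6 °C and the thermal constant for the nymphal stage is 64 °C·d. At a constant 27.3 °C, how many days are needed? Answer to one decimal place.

3.6 days

Daily accumulation = 27.3 − 9.6 = 17.7 DD/day.
Duration = 64 / 17.7 = 3.616 ≈ 3.6 days.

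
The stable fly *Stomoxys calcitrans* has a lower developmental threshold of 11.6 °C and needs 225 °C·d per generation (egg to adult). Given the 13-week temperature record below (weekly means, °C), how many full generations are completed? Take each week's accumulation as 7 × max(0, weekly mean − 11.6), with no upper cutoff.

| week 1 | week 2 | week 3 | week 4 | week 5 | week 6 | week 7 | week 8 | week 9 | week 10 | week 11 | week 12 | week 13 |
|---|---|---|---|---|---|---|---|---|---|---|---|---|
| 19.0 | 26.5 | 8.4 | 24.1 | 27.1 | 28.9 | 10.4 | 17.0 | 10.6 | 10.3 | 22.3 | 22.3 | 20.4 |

3 generations

Weekly DD (7 × max(0, T̄ − 11.6)): 51.8, 104.3, 0.0, 87.5, 108.5, 121.1, 0.0, 37.8, 0.0, 0.0, 74.9, 74.9, 61.6.
Season total = 722.4 DD.
Complete generations = ⌊722.4 / 225⌋ = 3.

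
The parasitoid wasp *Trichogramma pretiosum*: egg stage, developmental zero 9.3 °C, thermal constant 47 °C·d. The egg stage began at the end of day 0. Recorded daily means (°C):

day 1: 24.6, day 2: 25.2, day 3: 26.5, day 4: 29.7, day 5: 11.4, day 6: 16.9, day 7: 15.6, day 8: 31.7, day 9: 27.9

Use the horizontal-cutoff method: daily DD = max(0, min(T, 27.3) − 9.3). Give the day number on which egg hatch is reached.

Daily DD above 9.3 °C (capped at 18.0): 15.3, 15.9, 17.2, 18.0, 2.1, 7.6, 6.3, 18.0, 18.0.
Cumulative: 15.3, 31.2, 48.4, 66.4, 68.5, 76.1, 82.4, 100.4, 118.4.
The total first reaches 47 DD on day 3.

day 3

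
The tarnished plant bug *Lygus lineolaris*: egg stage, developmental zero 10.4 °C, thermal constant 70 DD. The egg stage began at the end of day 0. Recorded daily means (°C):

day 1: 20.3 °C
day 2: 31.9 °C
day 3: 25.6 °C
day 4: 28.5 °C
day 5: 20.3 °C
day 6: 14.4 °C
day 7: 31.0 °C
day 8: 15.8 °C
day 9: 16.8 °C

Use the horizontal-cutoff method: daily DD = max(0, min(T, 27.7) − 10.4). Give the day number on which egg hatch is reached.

day 6

Daily DD above 10.4 °C (capped at 17.3): 9.9, 17.3, 15.2, 17.3, 9.9, 4.0, 17.3, 5.4, 6.4.
Cumulative: 9.9, 27.2, 42.4, 59.7, 69.6, 73.6, 90.9, 96.3, 102.7.
The total first reaches 70 DD on day 6.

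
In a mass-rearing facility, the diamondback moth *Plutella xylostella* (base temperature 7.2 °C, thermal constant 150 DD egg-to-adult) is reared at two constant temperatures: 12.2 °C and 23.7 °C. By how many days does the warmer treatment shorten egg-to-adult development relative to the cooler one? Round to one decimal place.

At 12.2 °C: 150 / (12.2 − 7.2) = 150 / 5.0 = 30.000 d.
At 23.7 °C: 150 / (23.7 − 7.2) = 150 / 16.5 = 9.091 d.
Difference = |30.000 − 9.091| = 20.909 ≈ 20.9 days.

20.9 days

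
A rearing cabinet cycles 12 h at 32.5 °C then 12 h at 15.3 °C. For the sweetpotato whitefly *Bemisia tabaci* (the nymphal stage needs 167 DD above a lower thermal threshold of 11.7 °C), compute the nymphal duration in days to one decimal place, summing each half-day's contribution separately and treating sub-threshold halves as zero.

Day half: max(0, 32.5 − 11.7) × 0.5 = 20.8 × 0.5 = 10.40 DD.
Night half: max(0, 15.3 − 11.7) × 0.5 = 3.6 × 0.5 = 1.80 DD.
Per 24 h: 12.20 DD/day.
Duration = 167 / 12.20 = 13.689 ≈ 13.7 days.

13.7 days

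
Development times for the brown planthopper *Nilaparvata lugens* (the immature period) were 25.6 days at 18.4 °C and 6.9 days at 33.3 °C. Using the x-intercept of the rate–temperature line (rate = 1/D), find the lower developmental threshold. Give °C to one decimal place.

Equal thermal constants: D₁(T₁ − T_b) = D₂(T₂ − T_b).
25.6·(18.4 − T_b) = 6.9·(33.3 − T_b)
T_b = (25.6·18.4 − 6.9·33.3) / (25.6 − 6.9) = 241.27 / 18.7 = 12.902 °C ≈ 12.9 °C.

12.9 °C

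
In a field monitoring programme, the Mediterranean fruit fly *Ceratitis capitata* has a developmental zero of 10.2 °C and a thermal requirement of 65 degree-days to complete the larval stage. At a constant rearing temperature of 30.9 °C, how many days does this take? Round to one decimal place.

3.1 days

Daily accumulation = 30.9 − 10.2 = 20.7 DD/day.
Duration = 65 / 20.7 = 3.140 ≈ 3.1 days.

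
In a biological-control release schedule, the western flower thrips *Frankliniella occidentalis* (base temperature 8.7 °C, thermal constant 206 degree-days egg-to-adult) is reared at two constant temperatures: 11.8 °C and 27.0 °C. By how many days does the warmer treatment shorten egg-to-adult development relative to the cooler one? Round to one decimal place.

At 11.8 °C: 206 / (11.8 − 8.7) = 206 / 3.1 = 66.452 d.
At 27.0 °C: 206 / (27.0 − 8.7) = 206 / 18.3 = 11.257 d.
Difference = |66.452 − 11.257| = 55.195 ≈ 55.2 days.

55.2 days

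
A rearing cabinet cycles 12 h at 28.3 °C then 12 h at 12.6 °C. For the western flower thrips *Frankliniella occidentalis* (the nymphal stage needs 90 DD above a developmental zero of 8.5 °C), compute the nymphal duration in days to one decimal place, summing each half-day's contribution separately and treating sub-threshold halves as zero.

Day half: max(0, 28.3 − 8.5) × 0.5 = 19.8 × 0.5 = 9.90 DD.
Night half: max(0, 12.6 − 8.5) × 0.5 = 4.1 × 0.5 = 2.05 DD.
Per 24 h: 11.95 DD/day.
Duration = 90 / 11.95 = 7.531 ≈ 7.5 days.

7.5 days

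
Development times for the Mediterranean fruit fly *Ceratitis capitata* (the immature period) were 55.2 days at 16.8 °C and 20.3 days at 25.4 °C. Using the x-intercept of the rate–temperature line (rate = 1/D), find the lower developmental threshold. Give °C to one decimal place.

Equal thermal constants: D₁(T₁ − T_b) = D₂(T₂ − T_b).
55.2·(16.8 − T_b) = 20.3·(25.4 − T_b)
T_b = (55.2·16.8 − 20.3·25.4) / (55.2 − 20.3) = 411.74 / 34.9 = 11.798 °C ≈ 11.8 °C.

11.8 °C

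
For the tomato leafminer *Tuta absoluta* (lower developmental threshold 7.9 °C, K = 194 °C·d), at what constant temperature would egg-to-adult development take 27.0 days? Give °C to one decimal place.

15.1 °C

Required daily accumulation = 194 / 27.0 = 7.185 DD/day.
T = T_base + 7.185 = 7.9 + 7.185 = 15.085 ≈ 15.1 °C.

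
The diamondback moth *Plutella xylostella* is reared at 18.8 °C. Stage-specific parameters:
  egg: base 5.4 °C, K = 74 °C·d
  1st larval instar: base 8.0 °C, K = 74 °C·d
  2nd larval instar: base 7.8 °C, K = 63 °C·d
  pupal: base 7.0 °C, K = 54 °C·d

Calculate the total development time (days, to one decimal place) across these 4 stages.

egg: 74 / (18.8 − 5.4) = 74 / 13.4 = 5.522 d.
1st larval instar: 74 / (18.8 − 8.0) = 74 / 10.8 = 6.852 d.
2nd larval instar: 63 / (18.8 − 7.8) = 63 / 11.0 = 5.727 d.
pupal: 54 / (18.8 − 7.0) = 54 / 11.8 = 4.576 d.
Sum = 22.678 ≈ 22.7 days.

22.7 days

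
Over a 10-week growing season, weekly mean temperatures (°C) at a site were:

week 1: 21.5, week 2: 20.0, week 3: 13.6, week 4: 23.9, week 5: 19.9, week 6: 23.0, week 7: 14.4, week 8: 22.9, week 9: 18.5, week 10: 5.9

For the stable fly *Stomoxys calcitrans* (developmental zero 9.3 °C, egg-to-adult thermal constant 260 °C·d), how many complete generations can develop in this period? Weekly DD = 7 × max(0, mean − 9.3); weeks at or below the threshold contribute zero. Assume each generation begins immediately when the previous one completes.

2 generations

Weekly DD (7 × max(0, T̄ − 9.3)): 85.4, 74.9, 30.1, 102.2, 74.2, 95.9, 35.7, 95.2, 64.4, 0.0.
Season total = 658.0 DD.
Complete generations = ⌊658.0 / 260⌋ = 2.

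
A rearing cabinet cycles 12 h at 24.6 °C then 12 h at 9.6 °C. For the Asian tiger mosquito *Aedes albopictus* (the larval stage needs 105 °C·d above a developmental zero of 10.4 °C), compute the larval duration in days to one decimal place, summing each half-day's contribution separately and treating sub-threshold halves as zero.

Day half: max(0, 24.6 − 10.4) × 0.5 = 14.2 × 0.5 = 7.10 DD.
Night half: max(0, 9.6 − 10.4) × 0.5 = 0.0 × 0.5 = 0.00 DD.
Per 24 h: 7.10 DD/day.
Duration = 105 / 7.10 = 14.789 ≈ 14.8 days.

14.8 days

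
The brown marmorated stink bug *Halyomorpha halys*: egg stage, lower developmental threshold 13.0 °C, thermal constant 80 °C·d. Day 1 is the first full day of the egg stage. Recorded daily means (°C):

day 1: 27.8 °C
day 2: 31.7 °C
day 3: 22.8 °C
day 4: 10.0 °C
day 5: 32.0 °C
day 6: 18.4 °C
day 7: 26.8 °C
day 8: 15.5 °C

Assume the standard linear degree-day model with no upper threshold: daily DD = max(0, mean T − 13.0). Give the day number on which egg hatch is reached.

day 7

Daily DD above 13.0 °C: 14.8, 18.7, 9.8, 0.0, 19.0, 5.4, 13.8, 2.5.
Cumulative: 14.8, 33.5, 43.3, 43.3, 62.3, 67.7, 81.5, 84.0.
The total first reaches 80 DD on day 7.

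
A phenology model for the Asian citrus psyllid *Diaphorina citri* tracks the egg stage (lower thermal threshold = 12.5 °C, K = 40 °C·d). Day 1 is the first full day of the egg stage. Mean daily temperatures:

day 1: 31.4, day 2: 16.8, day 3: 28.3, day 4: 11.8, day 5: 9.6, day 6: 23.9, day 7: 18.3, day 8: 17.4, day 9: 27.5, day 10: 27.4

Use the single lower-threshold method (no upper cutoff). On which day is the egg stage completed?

Daily DD above 12.5 °C: 18.9, 4.3, 15.8, 0.0, 0.0, 11.4, 5.8, 4.9, 15.0, 14.9.
Cumulative: 18.9, 23.2, 39.0, 39.0, 39.0, 50.4, 56.2, 61.1, 76.1, 91.0.
The total first reaches 40 DD on day 6.

day 6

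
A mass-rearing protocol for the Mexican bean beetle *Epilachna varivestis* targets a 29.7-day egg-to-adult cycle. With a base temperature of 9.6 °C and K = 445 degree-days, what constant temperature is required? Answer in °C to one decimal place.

24.6 °C

Required daily accumulation = 445 / 29.7 = 14.983 DD/day.
T = T_base + 14.983 = 9.6 + 14.983 = 24.583 ≈ 24.6 °C.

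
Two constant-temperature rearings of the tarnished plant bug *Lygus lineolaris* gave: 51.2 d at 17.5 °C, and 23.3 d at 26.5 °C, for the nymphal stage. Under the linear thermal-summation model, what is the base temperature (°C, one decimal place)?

10.0 °C

Equal thermal constants: D₁(T₁ − T_b) = D₂(T₂ − T_b).
51.2·(17.5 − T_b) = 23.3·(26.5 − T_b)
T_b = (51.2·17.5 − 23.3·26.5) / (51.2 − 23.3) = 278.55 / 27.9 = 9.984 °C ≈ 10.0 °C.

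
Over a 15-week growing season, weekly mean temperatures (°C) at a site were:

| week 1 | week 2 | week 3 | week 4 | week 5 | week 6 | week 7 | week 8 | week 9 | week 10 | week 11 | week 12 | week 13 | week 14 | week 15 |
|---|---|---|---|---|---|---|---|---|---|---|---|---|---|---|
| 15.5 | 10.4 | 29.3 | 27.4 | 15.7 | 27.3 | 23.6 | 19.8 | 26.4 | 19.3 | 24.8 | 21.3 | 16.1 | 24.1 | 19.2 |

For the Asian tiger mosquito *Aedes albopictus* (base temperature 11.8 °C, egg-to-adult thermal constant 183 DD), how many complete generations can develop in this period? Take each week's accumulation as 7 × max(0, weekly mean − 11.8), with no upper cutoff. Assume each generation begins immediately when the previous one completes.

5 generations

Weekly DD (7 × max(0, T̄ − 11.8)): 25.9, 0.0, 122.5, 109.2, 27.3, 108.5, 82.6, 56.0, 102.2, 52.5, 91.0, 66.5, 30.1, 86.1, 51.8.
Season total = 1012.2 DD.
Complete generations = ⌊1012.2 / 183⌋ = 5.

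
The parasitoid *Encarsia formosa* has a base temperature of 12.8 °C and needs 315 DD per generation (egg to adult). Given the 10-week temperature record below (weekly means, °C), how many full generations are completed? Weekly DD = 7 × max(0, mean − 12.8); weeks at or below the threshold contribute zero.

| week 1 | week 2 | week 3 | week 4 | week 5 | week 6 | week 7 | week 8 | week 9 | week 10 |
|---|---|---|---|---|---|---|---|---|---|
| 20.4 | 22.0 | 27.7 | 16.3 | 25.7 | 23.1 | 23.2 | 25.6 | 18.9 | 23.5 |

Weekly DD (7 × max(0, T̄ − 12.8)): 53.2, 64.4, 104.3, 24.5, 90.3, 72.1, 72.8, 89.6, 42.7, 74.9.
Season total = 688.8 DD.
Complete generations = ⌊688.8 / 315⌋ = 2.

2 generations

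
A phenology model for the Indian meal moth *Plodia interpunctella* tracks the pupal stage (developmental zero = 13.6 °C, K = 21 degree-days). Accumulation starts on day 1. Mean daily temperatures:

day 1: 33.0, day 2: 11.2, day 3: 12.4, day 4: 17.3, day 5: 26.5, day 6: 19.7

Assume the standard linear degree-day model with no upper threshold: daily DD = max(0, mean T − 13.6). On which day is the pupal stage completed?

day 4

Daily DD above 13.6 °C: 19.4, 0.0, 0.0, 3.7, 12.9, 6.1.
Cumulative: 19.4, 19.4, 19.4, 23.1, 36.0, 42.1.
The total first reaches 21 DD on day 4.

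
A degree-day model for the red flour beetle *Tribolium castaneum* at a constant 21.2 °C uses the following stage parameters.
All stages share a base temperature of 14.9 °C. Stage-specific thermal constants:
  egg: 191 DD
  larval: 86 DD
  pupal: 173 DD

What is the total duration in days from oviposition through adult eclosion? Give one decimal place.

Daily accumulation at 21.2 °C = 21.2 − 14.9 = 6.3 DD/day.
Total K = 191 + 86 + 173 = 450 DD.
Total duration = 450 / 6.3 = 71.429 ≈ 71.4 days.

71.4 days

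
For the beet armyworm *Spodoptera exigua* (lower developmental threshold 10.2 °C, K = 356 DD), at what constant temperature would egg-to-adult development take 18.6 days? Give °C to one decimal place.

29.3 °C

Required daily accumulation = 356 / 18.6 = 19.140 DD/day.
T = T_base + 19.140 = 10.2 + 19.140 = 29.340 ≈ 29.3 °C.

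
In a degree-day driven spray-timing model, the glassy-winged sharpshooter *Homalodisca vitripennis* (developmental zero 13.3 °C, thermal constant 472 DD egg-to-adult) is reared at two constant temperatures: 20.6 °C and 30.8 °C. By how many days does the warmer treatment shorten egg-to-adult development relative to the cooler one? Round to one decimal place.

At 20.6 °C: 472 / (20.6 − 13.3) = 472 / 7.3 = 64.658 d.
At 30.8 °C: 472 / (30.8 − 13.3) = 472 / 17.5 = 26.971 d.
Difference = |64.658 − 26.971| = 37.686 ≈ 37.7 days.

37.7 days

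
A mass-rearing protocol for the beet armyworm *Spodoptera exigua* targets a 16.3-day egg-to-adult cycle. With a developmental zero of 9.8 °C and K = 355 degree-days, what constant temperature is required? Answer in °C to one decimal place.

Required daily accumulation = 355 / 16.3 = 21.779 DD/day.
T = T_base + 21.779 = 9.8 + 21.779 = 31.579 ≈ 31.6 °C.

31.6 °C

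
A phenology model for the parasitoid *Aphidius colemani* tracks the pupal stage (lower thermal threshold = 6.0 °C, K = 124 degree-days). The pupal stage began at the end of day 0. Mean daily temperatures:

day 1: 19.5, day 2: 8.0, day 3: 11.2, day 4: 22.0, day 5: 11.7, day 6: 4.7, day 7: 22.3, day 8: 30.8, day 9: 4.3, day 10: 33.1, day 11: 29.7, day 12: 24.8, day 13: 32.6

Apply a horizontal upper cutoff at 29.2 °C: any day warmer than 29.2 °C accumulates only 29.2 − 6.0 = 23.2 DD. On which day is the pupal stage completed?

Daily DD above 6.0 °C (capped at 23.2): 13.5, 2.0, 5.2, 16.0, 5.7, 0.0, 16.3, 23.2, 0.0, 23.2, 23.2, 18.8, 23.2.
Cumulative: 13.5, 15.5, 20.7, 36.7, 42.4, 42.4, 58.7, 81.9, 81.9, 105.1, 128.3, 147.1, 170.3.
The total first reaches 124 DD on day 11.

day 11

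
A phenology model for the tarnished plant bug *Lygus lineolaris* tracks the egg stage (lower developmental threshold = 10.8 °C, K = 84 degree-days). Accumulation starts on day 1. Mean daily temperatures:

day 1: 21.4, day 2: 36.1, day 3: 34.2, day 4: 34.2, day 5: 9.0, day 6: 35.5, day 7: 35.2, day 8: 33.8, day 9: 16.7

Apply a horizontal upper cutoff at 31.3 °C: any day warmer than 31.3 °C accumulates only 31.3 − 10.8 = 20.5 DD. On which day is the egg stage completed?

Daily DD above 10.8 °C (capped at 20.5): 10.6, 20.5, 20.5, 20.5, 0.0, 20.5, 20.5, 20.5, 5.9.
Cumulative: 10.6, 31.1, 51.6, 72.1, 72.1, 92.6, 113.1, 133.6, 139.5.
The total first reaches 84 DD on day 6.

day 6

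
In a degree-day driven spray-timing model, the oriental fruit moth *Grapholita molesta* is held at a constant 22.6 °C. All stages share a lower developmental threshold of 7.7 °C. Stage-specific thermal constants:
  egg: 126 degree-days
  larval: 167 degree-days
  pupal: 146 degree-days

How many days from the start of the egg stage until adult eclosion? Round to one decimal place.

Daily accumulation at 22.6 °C = 22.6 − 7.7 = 14.9 DD/day.
Total K = 126 + 167 + 146 = 439 DD.
Total duration = 439 / 14.9 = 29.463 ≈ 29.5 days.

29.5 days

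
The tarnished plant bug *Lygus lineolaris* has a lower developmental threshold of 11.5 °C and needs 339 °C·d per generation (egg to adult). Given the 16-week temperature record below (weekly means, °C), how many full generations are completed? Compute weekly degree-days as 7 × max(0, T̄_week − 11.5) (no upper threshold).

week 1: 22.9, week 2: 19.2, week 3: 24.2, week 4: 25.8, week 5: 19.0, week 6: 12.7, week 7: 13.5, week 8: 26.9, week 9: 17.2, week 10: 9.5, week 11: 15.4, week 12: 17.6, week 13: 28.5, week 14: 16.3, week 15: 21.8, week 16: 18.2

Weekly DD (7 × max(0, T̄ − 11.5)): 79.8, 53.9, 88.9, 100.1, 52.5, 8.4, 14.0, 107.8, 39.9, 0.0, 27.3, 42.7, 119.0, 33.6, 72.1, 46.9.
Season total = 886.9 DD.
Complete generations = ⌊886.9 / 339⌋ = 2.

2 generations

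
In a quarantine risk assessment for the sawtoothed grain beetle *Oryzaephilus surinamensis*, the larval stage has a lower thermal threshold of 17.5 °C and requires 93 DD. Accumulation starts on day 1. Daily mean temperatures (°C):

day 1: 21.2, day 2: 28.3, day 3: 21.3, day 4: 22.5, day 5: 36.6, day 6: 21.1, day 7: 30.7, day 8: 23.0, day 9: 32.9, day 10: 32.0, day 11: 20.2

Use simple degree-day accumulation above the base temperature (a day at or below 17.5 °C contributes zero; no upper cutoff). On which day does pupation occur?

day 10

Daily DD above 17.5 °C: 3.7, 10.8, 3.8, 5.0, 19.1, 3.6, 13.2, 5.5, 15.4, 14.5, 2.7.
Cumulative: 3.7, 14.5, 18.3, 23.3, 42.4, 46.0, 59.2, 64.7, 80.1, 94.6, 97.3.
The total first reaches 93 DD on day 10.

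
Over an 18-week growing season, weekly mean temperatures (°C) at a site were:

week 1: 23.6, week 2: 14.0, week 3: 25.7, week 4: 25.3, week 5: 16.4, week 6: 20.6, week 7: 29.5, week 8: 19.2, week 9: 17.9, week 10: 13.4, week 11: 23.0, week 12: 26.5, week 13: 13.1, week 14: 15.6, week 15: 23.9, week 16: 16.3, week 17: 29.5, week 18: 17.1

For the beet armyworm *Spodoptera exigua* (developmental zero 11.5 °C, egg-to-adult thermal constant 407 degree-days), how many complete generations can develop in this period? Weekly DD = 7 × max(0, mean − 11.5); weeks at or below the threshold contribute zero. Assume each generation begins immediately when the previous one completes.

Weekly DD (7 × max(0, T̄ − 11.5)): 84.7, 17.5, 99.4, 96.6, 34.3, 63.7, 126.0, 53.9, 44.8, 13.3, 80.5, 105.0, 11.2, 28.7, 86.8, 33.6, 126.0, 39.2.
Season total = 1145.2 DD.
Complete generations = ⌊1145.2 / 407⌋ = 2.

2 generations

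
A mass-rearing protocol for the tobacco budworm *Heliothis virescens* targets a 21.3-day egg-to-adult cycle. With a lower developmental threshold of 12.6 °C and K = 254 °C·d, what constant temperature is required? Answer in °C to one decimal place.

Required daily accumulation = 254 / 21.3 = 11.925 DD/day.
T = T_base + 11.925 = 12.6 + 11.925 = 24.525 ≈ 24.5 °C.

24.5 °C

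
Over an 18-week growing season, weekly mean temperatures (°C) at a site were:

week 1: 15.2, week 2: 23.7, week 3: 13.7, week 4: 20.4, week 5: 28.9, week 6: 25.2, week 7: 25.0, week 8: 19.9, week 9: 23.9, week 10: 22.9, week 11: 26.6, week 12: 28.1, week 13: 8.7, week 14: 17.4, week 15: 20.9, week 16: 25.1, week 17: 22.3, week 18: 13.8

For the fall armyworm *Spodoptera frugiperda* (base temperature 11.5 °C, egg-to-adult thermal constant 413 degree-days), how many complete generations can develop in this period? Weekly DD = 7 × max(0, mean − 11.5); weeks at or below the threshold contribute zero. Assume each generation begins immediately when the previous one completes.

Weekly DD (7 × max(0, T̄ − 11.5)): 25.9, 85.4, 15.4, 62.3, 121.8, 95.9, 94.5, 58.8, 86.8, 79.8, 105.7, 116.2, 0.0, 41.3, 65.8, 95.2, 75.6, 16.1.
Season total = 1242.5 DD.
Complete generations = ⌊1242.5 / 413⌋ = 3.

3 generations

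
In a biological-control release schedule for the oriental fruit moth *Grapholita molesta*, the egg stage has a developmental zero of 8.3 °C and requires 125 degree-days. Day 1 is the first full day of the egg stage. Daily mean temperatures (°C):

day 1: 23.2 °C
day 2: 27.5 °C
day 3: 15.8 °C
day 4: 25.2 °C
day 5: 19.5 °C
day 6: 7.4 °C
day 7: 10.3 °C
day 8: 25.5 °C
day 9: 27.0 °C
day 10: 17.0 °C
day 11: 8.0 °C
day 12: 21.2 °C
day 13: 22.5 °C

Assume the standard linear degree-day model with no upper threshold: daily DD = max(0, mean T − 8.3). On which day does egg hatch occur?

Daily DD above 8.3 °C: 14.9, 19.2, 7.5, 16.9, 11.2, 0.0, 2.0, 17.2, 18.7, 8.7, 0.0, 12.9, 14.2.
Cumulative: 14.9, 34.1, 41.6, 58.5, 69.7, 69.7, 71.7, 88.9, 107.6, 116.3, 116.3, 129.2, 143.4.
The total first reaches 125 DD on day 12.

day 12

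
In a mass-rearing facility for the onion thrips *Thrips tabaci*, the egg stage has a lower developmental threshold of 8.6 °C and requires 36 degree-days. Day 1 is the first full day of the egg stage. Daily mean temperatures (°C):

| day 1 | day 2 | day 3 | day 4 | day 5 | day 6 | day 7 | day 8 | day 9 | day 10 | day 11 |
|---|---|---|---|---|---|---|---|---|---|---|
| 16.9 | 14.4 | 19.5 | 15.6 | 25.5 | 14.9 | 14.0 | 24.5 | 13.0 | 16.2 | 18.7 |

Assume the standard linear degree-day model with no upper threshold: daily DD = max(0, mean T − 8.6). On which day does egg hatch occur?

Daily DD above 8.6 °C: 8.3, 5.8, 10.9, 7.0, 16.9, 6.3, 5.4, 15.9, 4.4, 7.6, 10.1.
Cumulative: 8.3, 14.1, 25.0, 32.0, 48.9, 55.2, 60.6, 76.5, 80.9, 88.5, 98.6.
The total first reaches 36 DD on day 5.

day 5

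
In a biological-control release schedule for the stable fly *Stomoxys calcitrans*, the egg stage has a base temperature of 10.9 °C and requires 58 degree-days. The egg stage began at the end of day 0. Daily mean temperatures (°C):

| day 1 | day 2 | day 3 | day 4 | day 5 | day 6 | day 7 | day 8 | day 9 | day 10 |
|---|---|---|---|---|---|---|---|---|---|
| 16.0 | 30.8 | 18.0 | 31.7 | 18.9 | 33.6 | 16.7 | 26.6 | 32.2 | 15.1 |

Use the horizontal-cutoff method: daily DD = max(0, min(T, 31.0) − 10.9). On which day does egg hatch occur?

Daily DD above 10.9 °C (capped at 20.1): 5.1, 19.9, 7.1, 20.1, 8.0, 20.1, 5.8, 15.7, 20.1, 4.2.
Cumulative: 5.1, 25.0, 32.1, 52.2, 60.2, 80.3, 86.1, 101.8, 121.9, 126.1.
The total first reaches 58 DD on day 5.

day 5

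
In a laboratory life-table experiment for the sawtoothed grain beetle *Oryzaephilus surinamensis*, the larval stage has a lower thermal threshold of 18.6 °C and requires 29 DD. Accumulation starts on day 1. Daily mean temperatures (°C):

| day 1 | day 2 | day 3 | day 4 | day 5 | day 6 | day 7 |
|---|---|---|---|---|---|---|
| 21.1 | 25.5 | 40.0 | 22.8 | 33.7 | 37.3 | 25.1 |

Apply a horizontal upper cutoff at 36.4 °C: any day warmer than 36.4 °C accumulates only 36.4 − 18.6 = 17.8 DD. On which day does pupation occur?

day 4

Daily DD above 18.6 °C (capped at 17.8): 2.5, 6.9, 17.8, 4.2, 15.1, 17.8, 6.5.
Cumulative: 2.5, 9.4, 27.2, 31.4, 46.5, 64.3, 70.8.
The total first reaches 29 DD on day 4.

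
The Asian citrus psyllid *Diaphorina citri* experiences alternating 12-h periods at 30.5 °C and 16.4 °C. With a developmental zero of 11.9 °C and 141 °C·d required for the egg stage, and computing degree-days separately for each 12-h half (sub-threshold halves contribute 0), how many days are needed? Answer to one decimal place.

12.2 days

Day half: max(0, 30.5 − 11.9) × 0.5 = 18.6 × 0.5 = 9.30 DD.
Night half: max(0, 16.4 − 11.9) × 0.5 = 4.5 × 0.5 = 2.25 DD.
Per 24 h: 11.55 DD/day.
Duration = 141 / 11.55 = 12.208 ≈ 12.2 days.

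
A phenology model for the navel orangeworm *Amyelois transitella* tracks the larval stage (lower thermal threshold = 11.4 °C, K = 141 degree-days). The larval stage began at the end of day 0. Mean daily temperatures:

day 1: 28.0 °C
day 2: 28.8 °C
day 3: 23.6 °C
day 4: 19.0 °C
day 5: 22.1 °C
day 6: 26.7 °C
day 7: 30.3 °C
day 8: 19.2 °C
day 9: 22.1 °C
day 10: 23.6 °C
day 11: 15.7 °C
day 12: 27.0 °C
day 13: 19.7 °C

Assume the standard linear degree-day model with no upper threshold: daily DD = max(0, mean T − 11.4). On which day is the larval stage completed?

day 12

Daily DD above 11.4 °C: 16.6, 17.4, 12.2, 7.6, 10.7, 15.3, 18.9, 7.8, 10.7, 12.2, 4.3, 15.6, 8.3.
Cumulative: 16.6, 34.0, 46.2, 53.8, 64.5, 79.8, 98.7, 106.5, 117.2, 129.4, 133.7, 149.3, 157.6.
The total first reaches 141 DD on day 12.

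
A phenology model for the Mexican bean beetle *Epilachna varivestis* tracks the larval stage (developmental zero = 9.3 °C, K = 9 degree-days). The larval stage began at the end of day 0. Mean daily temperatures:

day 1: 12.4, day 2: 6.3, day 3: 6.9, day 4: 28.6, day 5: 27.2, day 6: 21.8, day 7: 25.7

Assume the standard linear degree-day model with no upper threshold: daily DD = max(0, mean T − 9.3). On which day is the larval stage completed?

Daily DD above 9.3 °C: 3.1, 0.0, 0.0, 19.3, 17.9, 12.5, 16.4.
Cumulative: 3.1, 3.1, 3.1, 22.4, 40.3, 52.8, 69.2.
The total first reaches 9 DD on day 4.

day 4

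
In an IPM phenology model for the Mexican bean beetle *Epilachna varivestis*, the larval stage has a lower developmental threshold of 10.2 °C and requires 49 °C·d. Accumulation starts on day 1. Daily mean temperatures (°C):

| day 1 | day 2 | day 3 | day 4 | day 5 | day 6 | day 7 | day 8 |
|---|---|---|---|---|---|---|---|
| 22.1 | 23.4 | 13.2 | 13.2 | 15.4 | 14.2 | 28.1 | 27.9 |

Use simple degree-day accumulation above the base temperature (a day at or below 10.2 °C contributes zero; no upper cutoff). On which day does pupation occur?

Daily DD above 10.2 °C: 11.9, 13.2, 3.0, 3.0, 5.2, 4.0, 17.9, 17.7.
Cumulative: 11.9, 25.1, 28.1, 31.1, 36.3, 40.3, 58.2, 75.9.
The total first reaches 49 DD on day 7.

day 7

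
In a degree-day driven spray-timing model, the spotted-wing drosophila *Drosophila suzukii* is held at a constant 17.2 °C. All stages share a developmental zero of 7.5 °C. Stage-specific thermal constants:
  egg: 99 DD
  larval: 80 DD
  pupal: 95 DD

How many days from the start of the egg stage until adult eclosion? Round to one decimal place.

28.2 days

Daily accumulation at 17.2 °C = 17.2 − 7.5 = 9.7 DD/day.
Total K = 99 + 80 + 95 = 274 DD.
Total duration = 274 / 9.7 = 28.247 ≈ 28.2 days.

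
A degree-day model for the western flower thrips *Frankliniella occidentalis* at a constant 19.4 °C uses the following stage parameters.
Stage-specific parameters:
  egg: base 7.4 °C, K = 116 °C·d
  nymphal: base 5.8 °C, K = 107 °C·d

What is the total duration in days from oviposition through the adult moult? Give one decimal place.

egg: 116 / (19.4 − 7.4) = 116 / 12.0 = 9.667 d.
nymphal: 107 / (19.4 − 5.8) = 107 / 13.6 = 7.868 d.
Sum = 17.534 ≈ 17.5 days.

17.5 days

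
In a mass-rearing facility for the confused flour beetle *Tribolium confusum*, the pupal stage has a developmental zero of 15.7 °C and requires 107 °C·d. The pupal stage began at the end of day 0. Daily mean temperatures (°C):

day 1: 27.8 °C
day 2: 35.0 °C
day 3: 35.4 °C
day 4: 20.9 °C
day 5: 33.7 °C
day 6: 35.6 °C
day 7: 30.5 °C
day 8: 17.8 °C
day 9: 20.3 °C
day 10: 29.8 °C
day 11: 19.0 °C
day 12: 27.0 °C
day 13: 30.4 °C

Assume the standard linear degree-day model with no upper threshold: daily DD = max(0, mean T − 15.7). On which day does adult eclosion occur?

Daily DD above 15.7 °C: 12.1, 19.3, 19.7, 5.2, 18.0, 19.9, 14.8, 2.1, 4.6, 14.1, 3.3, 11.3, 14.7.
Cumulative: 12.1, 31.4, 51.1, 56.3, 74.3, 94.2, 109.0, 111.1, 115.7, 129.8, 133.1, 144.4, 159.1.
The total first reaches 107 DD on day 7.

day 7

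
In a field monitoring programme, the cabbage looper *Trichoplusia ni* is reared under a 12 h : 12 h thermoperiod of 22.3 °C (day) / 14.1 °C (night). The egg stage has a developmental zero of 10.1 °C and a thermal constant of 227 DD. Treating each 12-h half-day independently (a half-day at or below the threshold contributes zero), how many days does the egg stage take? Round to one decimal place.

28.0 days

Day half: max(0, 22.3 − 10.1) × 0.5 = 12.2 × 0.5 = 6.10 DD.
Night half: max(0, 14.1 − 10.1) × 0.5 = 4.0 × 0.5 = 2.00 DD.
Per 24 h: 8.10 DD/day.
Duration = 227 / 8.10 = 28.025 ≈ 28.0 days.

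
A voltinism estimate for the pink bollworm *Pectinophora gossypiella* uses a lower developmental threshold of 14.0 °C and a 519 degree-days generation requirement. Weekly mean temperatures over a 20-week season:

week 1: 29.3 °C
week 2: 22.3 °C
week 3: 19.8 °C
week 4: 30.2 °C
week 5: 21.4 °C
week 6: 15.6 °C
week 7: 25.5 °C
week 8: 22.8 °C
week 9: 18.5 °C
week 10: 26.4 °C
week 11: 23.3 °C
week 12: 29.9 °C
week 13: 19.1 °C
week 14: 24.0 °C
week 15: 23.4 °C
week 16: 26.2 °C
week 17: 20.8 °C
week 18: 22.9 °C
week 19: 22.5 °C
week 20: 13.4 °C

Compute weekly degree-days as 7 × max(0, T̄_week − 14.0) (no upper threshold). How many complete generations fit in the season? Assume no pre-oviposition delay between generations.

2 generations

Weekly DD (7 × max(0, T̄ − 14.0)): 107.1, 58.1, 40.6, 113.4, 51.8, 11.2, 80.5, 61.6, 31.5, 86.8, 65.1, 111.3, 35.7, 70.0, 65.8, 85.4, 47.6, 62.3, 59.5, 0.0.
Season total = 1245.3 DD.
Complete generations = ⌊1245.3 / 519⌋ = 2.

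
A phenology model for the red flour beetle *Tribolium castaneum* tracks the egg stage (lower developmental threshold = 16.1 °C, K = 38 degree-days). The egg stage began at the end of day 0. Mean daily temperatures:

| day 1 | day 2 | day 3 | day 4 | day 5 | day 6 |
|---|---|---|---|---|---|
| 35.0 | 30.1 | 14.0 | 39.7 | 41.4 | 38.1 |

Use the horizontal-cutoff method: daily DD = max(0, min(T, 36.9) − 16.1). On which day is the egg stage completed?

day 4

Daily DD above 16.1 °C (capped at 20.8): 18.9, 14.0, 0.0, 20.8, 20.8, 20.8.
Cumulative: 18.9, 32.9, 32.9, 53.7, 74.5, 95.3.
The total first reaches 38 DD on day 4.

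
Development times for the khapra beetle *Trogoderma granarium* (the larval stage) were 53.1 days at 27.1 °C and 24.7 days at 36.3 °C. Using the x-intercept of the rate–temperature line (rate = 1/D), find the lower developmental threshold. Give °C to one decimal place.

Equal thermal constants: D₁(T₁ − T_b) = D₂(T₂ − T_b).
53.1·(27.1 − T_b) = 24.7·(36.3 − T_b)
T_b = (53.1·27.1 − 24.7·36.3) / (53.1 − 24.7) = 542.40 / 28.4 = 19.099 °C ≈ 19.1 °C.

19.1 °C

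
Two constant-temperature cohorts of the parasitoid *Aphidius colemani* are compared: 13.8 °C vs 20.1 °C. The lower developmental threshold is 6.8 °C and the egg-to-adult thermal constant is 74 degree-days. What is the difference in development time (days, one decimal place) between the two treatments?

5.0 days

At 13.8 °C: 74 / (13.8 − 6.8) = 74 / 7.0 = 10.571 d.
At 20.1 °C: 74 / (20.1 − 6.8) = 74 / 13.3 = 5.564 d.
Difference = |10.571 − 5.564| = 5.008 ≈ 5.0 days.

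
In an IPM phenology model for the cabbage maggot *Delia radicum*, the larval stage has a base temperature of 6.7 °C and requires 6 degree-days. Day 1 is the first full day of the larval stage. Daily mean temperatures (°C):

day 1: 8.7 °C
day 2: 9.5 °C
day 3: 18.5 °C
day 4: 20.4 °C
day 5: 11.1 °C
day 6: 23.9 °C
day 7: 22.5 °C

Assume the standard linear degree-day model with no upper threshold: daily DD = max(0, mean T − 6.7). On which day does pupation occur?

Daily DD above 6.7 °C: 2.0, 2.8, 11.8, 13.7, 4.4, 17.2, 15.8.
Cumulative: 2.0, 4.8, 16.6, 30.3, 34.7, 51.9, 67.7.
The total first reaches 6 DD on day 3.

day 3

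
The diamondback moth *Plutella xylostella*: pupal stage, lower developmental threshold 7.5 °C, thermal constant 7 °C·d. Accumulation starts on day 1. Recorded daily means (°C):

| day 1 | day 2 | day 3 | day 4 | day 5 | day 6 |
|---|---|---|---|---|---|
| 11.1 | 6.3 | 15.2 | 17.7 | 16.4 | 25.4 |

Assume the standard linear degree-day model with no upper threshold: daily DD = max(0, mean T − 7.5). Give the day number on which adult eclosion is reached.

day 3

Daily DD above 7.5 °C: 3.6, 0.0, 7.7, 10.2, 8.9, 17.9.
Cumulative: 3.6, 3.6, 11.3, 21.5, 30.4, 48.3.
The total first reaches 7 DD on day 3.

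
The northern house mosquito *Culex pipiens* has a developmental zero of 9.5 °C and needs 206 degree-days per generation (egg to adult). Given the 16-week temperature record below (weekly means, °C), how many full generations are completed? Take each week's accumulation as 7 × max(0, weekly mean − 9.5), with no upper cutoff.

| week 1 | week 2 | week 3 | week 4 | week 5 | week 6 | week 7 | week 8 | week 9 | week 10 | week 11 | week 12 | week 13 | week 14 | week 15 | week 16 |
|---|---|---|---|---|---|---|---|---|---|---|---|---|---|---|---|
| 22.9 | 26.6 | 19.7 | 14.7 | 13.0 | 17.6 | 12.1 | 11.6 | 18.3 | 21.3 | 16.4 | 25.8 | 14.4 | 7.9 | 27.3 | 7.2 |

Weekly DD (7 × max(0, T̄ − 9.5)): 93.8, 119.7, 71.4, 36.4, 24.5, 56.7, 18.2, 14.7, 61.6, 82.6, 48.3, 114.1, 34.3, 0.0, 124.6, 0.0.
Season total = 900.9 DD.
Complete generations = ⌊900.9 / 206⌋ = 4.

4 generations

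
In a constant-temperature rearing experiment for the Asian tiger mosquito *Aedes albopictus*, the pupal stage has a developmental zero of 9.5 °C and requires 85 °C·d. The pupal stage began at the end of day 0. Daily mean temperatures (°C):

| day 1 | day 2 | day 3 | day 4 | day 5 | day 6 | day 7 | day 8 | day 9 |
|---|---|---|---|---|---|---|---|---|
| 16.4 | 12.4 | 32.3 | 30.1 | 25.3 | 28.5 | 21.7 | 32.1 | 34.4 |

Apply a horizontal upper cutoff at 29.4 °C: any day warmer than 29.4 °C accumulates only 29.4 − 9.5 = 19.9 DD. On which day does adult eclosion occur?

Daily DD above 9.5 °C (capped at 19.9): 6.9, 2.9, 19.9, 19.9, 15.8, 19.0, 12.2, 19.9, 19.9.
Cumulative: 6.9, 9.8, 29.7, 49.6, 65.4, 84.4, 96.6, 116.5, 136.4.
The total first reaches 85 DD on day 7.

day 7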